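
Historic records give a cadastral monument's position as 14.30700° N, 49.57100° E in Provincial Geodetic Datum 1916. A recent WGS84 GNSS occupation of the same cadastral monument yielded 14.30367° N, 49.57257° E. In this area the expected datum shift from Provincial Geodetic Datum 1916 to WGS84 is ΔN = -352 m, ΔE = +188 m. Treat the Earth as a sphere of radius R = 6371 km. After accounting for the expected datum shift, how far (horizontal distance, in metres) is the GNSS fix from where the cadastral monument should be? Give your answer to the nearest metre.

26 m

Observed coordinate differences: Δφ = -0.00333°, Δλ = +0.00157°.
Converting to metres (1° lat = 111195 m, cos φ = 0.968986): observed ΔN = -370.3 m, observed ΔE = 169.2 m.
Subtracting the expected shift leaves a residual of -370.3 − (-352) = -18.3 m north and 169.2 − (188) = -18.8 m east.
Residual distance = √((-18.3)² + (-18.8)²) = 26.2 m.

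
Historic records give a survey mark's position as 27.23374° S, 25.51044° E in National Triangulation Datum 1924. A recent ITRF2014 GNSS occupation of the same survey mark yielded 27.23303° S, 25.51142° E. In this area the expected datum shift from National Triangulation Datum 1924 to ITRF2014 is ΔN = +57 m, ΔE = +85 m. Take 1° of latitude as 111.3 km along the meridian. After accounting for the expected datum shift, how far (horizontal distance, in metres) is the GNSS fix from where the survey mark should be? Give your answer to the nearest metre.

25 m

Observed coordinate differences: Δφ = +0.00071°, Δλ = +0.00098°.
Converting to metres (1° lat = 111300 m, cos φ = 0.889147): observed ΔN = 79.0 m, observed ΔE = 97.0 m.
Subtracting the expected shift leaves a residual of 79.0 − (57) = 22.0 m north and 97.0 − (85) = 12.0 m east.
Residual distance = √(22.0² + 12.0²) = 25.1 m.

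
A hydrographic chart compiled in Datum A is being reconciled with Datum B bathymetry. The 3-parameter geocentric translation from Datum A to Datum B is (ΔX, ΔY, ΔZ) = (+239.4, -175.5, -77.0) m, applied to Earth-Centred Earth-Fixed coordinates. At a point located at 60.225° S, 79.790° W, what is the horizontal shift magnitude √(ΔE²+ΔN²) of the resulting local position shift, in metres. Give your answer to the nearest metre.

253 m

The local east axis at (φ, λ) is (−sin λ, cos λ, 0), so ΔE = −sin(-79.790°)·239.4 + cos(-79.790°)·(-175.5) = 204.50 m.
The local north axis is (−sin φ cos λ, −sin φ sin λ, cos φ), giving ΔN = 36.833 + 149.919 − 38.238 = 148.51 m.
Horizontal magnitude = √(ΔE² + ΔN²) = √(204.50² + 148.51²) = 252.74 m.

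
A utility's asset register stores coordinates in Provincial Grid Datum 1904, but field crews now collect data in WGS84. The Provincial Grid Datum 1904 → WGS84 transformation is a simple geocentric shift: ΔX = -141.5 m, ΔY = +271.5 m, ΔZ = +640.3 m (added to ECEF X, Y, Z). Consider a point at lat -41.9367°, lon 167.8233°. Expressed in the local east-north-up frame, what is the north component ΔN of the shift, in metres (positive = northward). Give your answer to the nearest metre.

The local north axis is (−sin φ cos λ, −sin φ sin λ, cos φ), giving ΔN = 92.438 + 38.272 + 476.309 = 607.02 m.

ΔN = 607 m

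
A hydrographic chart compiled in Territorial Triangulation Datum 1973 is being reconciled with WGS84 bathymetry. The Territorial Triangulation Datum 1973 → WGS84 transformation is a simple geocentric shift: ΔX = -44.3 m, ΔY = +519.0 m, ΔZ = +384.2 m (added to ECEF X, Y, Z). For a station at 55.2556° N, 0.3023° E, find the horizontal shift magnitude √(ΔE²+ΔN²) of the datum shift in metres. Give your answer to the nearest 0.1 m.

The local east axis at (φ, λ) is (−sin λ, cos λ, 0), so ΔE = −sin(0.3023°)·(-44.3) + cos(0.3023°)·519.0 = 519.23 m.
The local north axis is (−sin φ cos λ, −sin φ sin λ, cos φ), giving ΔN = 36.401 − 2.250 + 218.962 = 253.11 m.
Horizontal magnitude = √(ΔE² + ΔN²) = √(519.23² + 253.11²) = 577.64 m.

577.6 m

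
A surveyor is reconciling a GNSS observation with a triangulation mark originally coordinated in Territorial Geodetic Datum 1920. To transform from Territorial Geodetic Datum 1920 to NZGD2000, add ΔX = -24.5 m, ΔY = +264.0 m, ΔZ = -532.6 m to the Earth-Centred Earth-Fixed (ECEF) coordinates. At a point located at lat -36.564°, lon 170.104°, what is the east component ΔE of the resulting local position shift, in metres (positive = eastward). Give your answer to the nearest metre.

The local east axis at (φ, λ) is (−sin λ, cos λ, 0), so ΔE = −sin(170.104°)·(-24.5) + cos(170.104°)·264.0 = -255.86 m.

ΔE = -256 m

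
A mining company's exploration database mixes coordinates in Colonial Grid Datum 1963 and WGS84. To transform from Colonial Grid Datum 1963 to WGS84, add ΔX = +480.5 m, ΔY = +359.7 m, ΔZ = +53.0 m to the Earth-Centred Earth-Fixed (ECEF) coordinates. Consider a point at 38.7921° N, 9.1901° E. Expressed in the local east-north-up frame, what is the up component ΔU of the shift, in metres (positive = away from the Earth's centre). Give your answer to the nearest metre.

The local up (radial) axis is (cos φ cos λ, cos φ sin λ, sin φ), giving ΔU = 369.706 + 44.776 + 33.204 = 447.69 m.

ΔU = 448 m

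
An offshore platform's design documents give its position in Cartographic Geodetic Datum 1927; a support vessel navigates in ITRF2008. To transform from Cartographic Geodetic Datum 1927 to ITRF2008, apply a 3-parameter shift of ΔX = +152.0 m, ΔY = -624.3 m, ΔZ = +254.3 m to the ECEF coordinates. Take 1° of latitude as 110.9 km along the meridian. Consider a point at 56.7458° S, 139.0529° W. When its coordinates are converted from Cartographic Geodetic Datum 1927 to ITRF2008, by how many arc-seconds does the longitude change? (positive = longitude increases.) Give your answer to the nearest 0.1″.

Δλ = 33.8″

sin φ = -0.836246, cos φ = 0.548355, sin λ = -0.655362, cos λ = -0.755315.
East component: ΔE = −sin λ·ΔX + cos λ·ΔY = −(-0.655362)(152.0) + (-0.755315)(-624.3) = 571.16 m.
1° of latitude spans 110900 m; at latitude φ, 1° of longitude spans that × cos φ = 60812.5 m, so Δλ = 571.16 / 60812.5 × 3600 = 33.812″.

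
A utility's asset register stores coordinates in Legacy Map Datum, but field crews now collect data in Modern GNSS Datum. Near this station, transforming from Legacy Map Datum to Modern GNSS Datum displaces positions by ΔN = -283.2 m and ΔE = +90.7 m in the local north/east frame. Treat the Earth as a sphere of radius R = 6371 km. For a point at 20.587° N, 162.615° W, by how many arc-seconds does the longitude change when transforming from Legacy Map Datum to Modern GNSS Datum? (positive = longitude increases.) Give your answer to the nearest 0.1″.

At latitude 20.587°, cos φ = 0.936139.
One radian of longitude at latitude φ spans R cos φ, so Δλ = ΔE / (R cos φ) = 90.7 / (6371000 × 0.936139) = 1.5208e-05 rad = 3.137″.

Δλ = 3.1″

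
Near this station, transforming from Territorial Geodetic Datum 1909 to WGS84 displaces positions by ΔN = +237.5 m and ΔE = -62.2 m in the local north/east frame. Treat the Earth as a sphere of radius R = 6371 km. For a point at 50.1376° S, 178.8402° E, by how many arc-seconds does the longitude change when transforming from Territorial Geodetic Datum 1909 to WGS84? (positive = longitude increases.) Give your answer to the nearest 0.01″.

Δλ = -3.14″

At latitude -50.1376°, cos φ = 0.640946.
One radian of longitude at latitude φ spans R cos φ, so Δλ = ΔE / (R cos φ) = -62.2 / (6371000 × 0.640946) = -1.5232e-05 rad = -3.142″.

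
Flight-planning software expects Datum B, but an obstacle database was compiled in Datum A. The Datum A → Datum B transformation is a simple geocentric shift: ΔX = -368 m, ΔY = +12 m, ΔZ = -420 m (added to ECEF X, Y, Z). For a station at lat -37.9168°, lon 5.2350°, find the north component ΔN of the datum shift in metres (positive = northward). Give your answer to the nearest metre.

At φ = -37.9168°, λ = 5.2350°: sin φ = -0.614517, cos φ = 0.788904, sin λ = 0.091241, cos λ = 0.995829.
ΔN = −sin φ cos λ·ΔX − sin φ sin λ·ΔY + cos φ·ΔZ = −(-0.614517)(0.995829)(-368) − (-0.614517)(0.091241)(12) + (0.788904)(-420) = -555.87 m.

ΔN = -556 m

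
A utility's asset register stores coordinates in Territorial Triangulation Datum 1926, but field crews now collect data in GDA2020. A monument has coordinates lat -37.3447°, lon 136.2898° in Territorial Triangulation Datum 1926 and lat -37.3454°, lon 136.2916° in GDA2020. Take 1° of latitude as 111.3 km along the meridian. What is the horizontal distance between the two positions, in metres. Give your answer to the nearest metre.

177 m

Δφ = -37.3454° − -37.3447° = -0.0007°; Δλ = 136.2916° − 136.2898° = +0.0018°.
ΔN = Δφ × 111300 = -77.9 m; ΔE = Δλ × 111300 × cos(-37.3447°) = +0.0018 × 111300 × 0.795000 = 159.3 m.
Distance = √(ΔE² + ΔN²) = √(159.3² + (-77.9)²) = 177.3 m.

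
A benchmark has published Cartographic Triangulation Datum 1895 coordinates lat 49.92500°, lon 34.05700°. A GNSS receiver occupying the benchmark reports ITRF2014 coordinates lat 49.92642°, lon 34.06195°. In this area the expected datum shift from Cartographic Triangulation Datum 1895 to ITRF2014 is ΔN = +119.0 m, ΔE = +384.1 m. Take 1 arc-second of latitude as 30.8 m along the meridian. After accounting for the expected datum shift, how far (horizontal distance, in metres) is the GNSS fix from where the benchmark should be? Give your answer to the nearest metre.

49 m

Observed coordinate differences: Δφ = +0.00142°, Δλ = +0.00495°.
Converting to metres (1° lat = 110880 m, cos φ = 0.643790): observed ΔN = 157.4 m, observed ΔE = 353.3 m.
Subtracting the expected shift leaves a residual of 157.4 − (119.0) = 38.4 m north and 353.3 − (384.1) = -30.8 m east.
Residual distance = √(38.4² + (-30.8)²) = 49.2 m.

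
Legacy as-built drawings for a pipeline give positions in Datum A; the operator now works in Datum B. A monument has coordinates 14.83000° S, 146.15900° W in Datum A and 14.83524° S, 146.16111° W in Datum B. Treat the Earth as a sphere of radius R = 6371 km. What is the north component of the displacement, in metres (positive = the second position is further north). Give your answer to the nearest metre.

ΔN = -583 m

Δφ = -14.83524° − -14.83000° = -0.00524°; Δλ = -146.16111° − -146.15900° = -0.00211°.
1° along a meridian = πR/180 = 111195 m.
ΔN = Δφ × 111195 = -582.7 m; ΔE = Δλ × 111195 × cos(-14.83000°) = -0.00211 × 111195 × 0.966690 = -226.8 m.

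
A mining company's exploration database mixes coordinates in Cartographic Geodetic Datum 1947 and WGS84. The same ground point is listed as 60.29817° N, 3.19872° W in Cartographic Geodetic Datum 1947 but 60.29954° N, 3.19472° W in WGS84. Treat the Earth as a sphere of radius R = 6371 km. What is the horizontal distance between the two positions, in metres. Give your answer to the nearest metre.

268 m

Δφ = 60.29954° − 60.29817° = +0.00137°; Δλ = -3.19472° − -3.19872° = +0.00400°.
1° along a meridian = πR/180 = 111195 m.
ΔN = Δφ × 111195 = 152.3 m; ΔE = Δλ × 111195 × cos(60.29817°) = +0.00400 × 111195 × 0.495486 = 220.4 m.
Distance = √(ΔE² + ΔN²) = √(220.4² + 152.3²) = 267.9 m.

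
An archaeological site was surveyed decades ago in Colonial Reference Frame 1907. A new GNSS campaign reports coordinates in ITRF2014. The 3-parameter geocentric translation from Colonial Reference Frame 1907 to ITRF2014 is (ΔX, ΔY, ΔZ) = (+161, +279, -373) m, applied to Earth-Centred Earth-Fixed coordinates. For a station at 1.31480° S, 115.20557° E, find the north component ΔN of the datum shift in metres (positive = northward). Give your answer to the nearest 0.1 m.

ΔN = -368.7 m

The local north axis is (−sin φ cos λ, −sin φ sin λ, cos φ), giving ΔN = -1.573 + 5.792 − 372.902 = -368.68 m.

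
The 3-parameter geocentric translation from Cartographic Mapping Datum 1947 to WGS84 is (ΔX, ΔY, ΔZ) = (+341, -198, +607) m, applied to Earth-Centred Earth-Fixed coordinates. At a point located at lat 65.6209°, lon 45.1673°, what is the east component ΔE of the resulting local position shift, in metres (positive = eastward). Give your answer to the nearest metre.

At φ = 65.6209°, λ = 45.1673°: sin φ = 0.910834, cos φ = 0.412772, sin λ = 0.709168, cos λ = 0.705039.
ΔE = −sin λ·ΔX + cos λ·ΔY = −(0.709168)·(341) + (0.705039)·(-198) = -381.42 m.

ΔE = -381 m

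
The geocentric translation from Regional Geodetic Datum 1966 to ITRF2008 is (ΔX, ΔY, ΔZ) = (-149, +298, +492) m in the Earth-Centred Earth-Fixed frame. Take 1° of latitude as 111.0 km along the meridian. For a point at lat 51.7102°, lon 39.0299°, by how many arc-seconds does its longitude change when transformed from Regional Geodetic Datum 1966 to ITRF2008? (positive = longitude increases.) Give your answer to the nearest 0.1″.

Δλ = 17.0″

sin φ = 0.784887, cos φ = 0.619639, sin λ = 0.629726, cos λ = 0.776817.
East component: ΔE = −sin λ·ΔX + cos λ·ΔY = −(0.629726)(-149) + (0.776817)(298) = 325.32 m.
1° of latitude spans 111000 m; at latitude φ, 1° of longitude spans that × cos φ = 68780.0 m, so Δλ = 325.32 / 68780.0 × 3600 = 17.028″.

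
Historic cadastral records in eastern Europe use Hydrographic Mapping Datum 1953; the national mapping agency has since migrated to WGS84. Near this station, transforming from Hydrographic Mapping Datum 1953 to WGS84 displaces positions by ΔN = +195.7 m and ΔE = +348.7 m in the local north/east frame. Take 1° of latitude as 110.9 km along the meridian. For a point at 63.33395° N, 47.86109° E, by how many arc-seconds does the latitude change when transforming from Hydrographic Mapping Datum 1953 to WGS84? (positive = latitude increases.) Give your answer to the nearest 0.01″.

Δφ = 6.35″

1° of latitude = 110.9 km, so Δφ = 195.7 / 110900 = 0.0017647° = 6.353″.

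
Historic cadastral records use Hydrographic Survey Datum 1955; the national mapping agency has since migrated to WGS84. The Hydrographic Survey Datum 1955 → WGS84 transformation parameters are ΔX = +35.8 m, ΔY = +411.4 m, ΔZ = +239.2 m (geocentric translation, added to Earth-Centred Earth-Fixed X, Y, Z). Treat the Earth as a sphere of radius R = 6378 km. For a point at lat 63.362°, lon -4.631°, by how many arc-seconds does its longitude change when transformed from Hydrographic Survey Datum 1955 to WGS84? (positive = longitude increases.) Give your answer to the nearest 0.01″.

Δλ = 29.79″

sin φ = 0.893857, cos φ = 0.448352, sin λ = -0.080738, cos λ = 0.996735.
East component: ΔE = −sin λ·ΔX + cos λ·ΔY = −(-0.080738)(35.8) + (0.996735)(411.4) = 412.95 m.
1° of latitude spans πR/180 = 111317 m; at latitude φ, 1° of longitude spans that × cos φ = 49909.2 m, so Δλ = 412.95 / 49909.2 × 3600 = 29.786″.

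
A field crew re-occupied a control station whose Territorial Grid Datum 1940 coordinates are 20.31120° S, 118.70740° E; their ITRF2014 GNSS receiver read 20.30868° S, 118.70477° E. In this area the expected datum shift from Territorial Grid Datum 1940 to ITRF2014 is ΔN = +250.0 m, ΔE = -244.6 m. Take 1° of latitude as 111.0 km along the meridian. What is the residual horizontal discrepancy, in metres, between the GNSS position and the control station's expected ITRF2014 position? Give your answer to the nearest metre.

42 m

Observed coordinate differences: Δφ = +0.00252°, Δλ = -0.00263°.
Converting to metres (1° lat = 111000 m, cos φ = 0.937821): observed ΔN = 279.7 m, observed ΔE = -273.8 m.
Subtracting the expected shift leaves a residual of 279.7 − (250.0) = 29.7 m north and -273.8 − (-244.6) = -29.2 m east.
Residual distance = √(29.7² + (-29.2)²) = 41.6 m.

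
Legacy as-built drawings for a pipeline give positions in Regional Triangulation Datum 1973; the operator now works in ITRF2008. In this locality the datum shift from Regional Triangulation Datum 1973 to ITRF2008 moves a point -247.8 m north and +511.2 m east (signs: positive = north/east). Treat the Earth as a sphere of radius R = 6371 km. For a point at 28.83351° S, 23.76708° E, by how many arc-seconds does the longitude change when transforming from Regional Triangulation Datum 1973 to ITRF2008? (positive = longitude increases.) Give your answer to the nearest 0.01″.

Δλ = 18.89″

At latitude -28.83351°, cos φ = 0.876025.
One radian of longitude at latitude φ spans R cos φ, so Δλ = ΔE / (R cos φ) = 511.2 / (6371000 × 0.876025) = 9.1594e-05 rad = 18.893″.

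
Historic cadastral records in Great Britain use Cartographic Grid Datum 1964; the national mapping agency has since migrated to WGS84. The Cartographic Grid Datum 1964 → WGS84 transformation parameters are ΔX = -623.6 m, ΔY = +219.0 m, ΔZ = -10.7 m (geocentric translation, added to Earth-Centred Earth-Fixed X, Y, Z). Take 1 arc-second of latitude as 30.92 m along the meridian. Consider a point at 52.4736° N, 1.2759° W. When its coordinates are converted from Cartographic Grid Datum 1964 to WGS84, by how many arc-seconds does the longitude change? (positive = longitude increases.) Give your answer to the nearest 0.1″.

sin φ = 0.793073, cos φ = 0.609127, sin λ = -0.022267, cos λ = 0.999752.
East component: ΔE = −sin λ·ΔX + cos λ·ΔY = −(-0.022267)(-623.6) + (0.999752)(219.0) = 205.06 m.
1° of latitude spans 3600 × 30.92 = 111312 m; at latitude φ, 1° of longitude spans that × cos φ = 67803.1 m, so Δλ = 205.06 / 67803.1 × 3600 = 10.888″.

Δλ = 10.9″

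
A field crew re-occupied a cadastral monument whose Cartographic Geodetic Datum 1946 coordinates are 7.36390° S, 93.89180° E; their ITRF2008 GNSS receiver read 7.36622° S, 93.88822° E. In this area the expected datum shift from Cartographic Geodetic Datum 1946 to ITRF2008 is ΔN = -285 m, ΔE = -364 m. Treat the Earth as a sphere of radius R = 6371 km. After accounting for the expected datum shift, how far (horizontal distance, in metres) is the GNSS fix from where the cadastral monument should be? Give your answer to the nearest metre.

41 m

Observed coordinate differences: Δφ = -0.00232°, Δλ = -0.00358°.
Converting to metres (1° lat = 111195 m, cos φ = 0.991752): observed ΔN = -258.0 m, observed ΔE = -394.8 m.
Subtracting the expected shift leaves a residual of -258.0 − (-285) = 27.0 m north and -394.8 − (-364) = -30.8 m east.
Residual distance = √(27.0² + (-30.8)²) = 41.0 m.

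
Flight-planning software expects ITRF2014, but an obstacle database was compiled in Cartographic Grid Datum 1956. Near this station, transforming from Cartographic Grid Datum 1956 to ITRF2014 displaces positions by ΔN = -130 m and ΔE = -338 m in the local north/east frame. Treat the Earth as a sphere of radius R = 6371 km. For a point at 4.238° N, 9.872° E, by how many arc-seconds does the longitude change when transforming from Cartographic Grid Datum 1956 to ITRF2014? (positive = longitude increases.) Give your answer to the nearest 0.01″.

Δλ = -10.97″

At latitude 4.238°, cos φ = 0.997266.
One radian of longitude at latitude φ spans R cos φ, so Δλ = ΔE / (R cos φ) = -338.0 / (6371000 × 0.997266) = -5.3198e-05 rad = -10.973″.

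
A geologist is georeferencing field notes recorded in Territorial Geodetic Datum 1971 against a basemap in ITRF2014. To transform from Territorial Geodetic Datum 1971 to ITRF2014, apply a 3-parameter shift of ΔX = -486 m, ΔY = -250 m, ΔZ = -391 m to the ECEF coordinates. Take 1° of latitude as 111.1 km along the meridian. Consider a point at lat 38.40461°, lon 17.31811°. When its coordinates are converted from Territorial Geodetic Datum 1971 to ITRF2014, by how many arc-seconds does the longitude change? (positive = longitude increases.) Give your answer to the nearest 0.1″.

sin φ = 0.621211, cos φ = 0.783643, sin λ = 0.297677, cos λ = 0.954667.
East component: ΔE = −sin λ·ΔX + cos λ·ΔY = −(0.297677)(-486) + (0.954667)(-250) = -94.00 m.
1° of latitude spans 111100 m; at latitude φ, 1° of longitude spans that × cos φ = 87062.8 m, so Δλ = -94.00 / 87062.8 × 3600 = -3.887″.

Δλ = -3.9″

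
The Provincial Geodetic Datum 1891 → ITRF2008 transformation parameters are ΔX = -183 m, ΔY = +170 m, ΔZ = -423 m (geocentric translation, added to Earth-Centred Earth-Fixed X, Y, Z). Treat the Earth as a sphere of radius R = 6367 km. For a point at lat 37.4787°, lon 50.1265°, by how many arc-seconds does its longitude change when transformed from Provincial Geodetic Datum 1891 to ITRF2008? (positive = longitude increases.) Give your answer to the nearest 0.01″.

Δλ = 10.18″

sin φ = 0.608466, cos φ = 0.793580, sin λ = 0.767462, cos λ = 0.641095.
East component: ΔE = −sin λ·ΔX + cos λ·ΔY = −(0.767462)(-183) + (0.641095)(170) = 249.43 m.
1° of latitude spans πR/180 = 111125 m; at latitude φ, 1° of longitude spans that × cos φ = 88186.6 m, so Δλ = 249.43 / 88186.6 × 3600 = 10.182″.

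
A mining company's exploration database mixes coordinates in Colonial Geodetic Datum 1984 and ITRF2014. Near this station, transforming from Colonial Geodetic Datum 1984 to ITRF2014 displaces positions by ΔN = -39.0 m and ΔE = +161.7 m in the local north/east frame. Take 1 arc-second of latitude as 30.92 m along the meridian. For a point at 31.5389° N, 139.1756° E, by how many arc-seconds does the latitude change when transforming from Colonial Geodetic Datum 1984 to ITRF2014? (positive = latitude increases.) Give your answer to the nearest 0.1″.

1″ of latitude = 30.92 m, so Δφ = -39.0 / 30.92 = -1.261″.

Δφ = -1.3″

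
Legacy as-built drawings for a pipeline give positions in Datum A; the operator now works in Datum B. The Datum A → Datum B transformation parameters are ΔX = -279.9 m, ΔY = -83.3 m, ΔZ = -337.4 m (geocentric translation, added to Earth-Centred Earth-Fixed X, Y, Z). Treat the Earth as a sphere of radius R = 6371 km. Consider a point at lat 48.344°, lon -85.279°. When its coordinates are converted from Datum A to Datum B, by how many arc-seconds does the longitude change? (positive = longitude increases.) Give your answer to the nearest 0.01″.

sin φ = 0.747149, cos φ = 0.664657, sin λ = -0.996607, cos λ = 0.082304.
East component: ΔE = −sin λ·ΔX + cos λ·ΔY = −(-0.996607)(-279.9) + (0.082304)(-83.3) = -285.81 m.
1° of latitude spans πR/180 = 111195 m; at latitude φ, 1° of longitude spans that × cos φ = 73906.5 m, so Δλ = -285.81 / 73906.5 × 3600 = -13.922″.

Δλ = -13.92″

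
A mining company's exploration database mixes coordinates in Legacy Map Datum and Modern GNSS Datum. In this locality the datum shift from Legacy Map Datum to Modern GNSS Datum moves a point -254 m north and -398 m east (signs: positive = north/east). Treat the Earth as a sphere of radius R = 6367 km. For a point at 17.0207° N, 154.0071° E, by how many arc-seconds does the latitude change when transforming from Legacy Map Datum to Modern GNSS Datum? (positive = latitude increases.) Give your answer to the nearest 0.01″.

Δφ = -8.23″

On a sphere of radius R, 1 rad of latitude = R, so Δφ = ΔN / R = -254.0 / 6367000 = -3.9893e-05 rad = -8.229″.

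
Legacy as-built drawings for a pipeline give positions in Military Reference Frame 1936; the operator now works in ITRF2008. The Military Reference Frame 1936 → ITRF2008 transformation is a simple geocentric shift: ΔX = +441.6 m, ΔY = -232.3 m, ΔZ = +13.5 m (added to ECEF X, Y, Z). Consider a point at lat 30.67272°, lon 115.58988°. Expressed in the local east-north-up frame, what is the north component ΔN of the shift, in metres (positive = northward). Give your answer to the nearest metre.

ΔN = 216 m

At φ = 30.67272°, λ = 115.58988°: sin φ = 0.510133, cos φ = 0.860095, sin λ = 0.901909, cos λ = -0.431926.
ΔN = −sin φ cos λ·ΔX − sin φ sin λ·ΔY + cos φ·ΔZ = −(0.510133)(-0.431926)(441.6) − (0.510133)(0.901909)(-232.3) + (0.860095)(13.5) = 215.79 m.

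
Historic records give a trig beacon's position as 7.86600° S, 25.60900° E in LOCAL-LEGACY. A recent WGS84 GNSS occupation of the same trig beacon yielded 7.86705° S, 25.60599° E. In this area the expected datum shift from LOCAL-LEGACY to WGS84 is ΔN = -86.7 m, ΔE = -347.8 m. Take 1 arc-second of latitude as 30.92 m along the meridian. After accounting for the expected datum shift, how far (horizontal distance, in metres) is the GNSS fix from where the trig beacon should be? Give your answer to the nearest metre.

34 m

Observed coordinate differences: Δφ = -0.00105°, Δλ = -0.00301°.
Converting to metres (1° lat = 111312 m, cos φ = 0.990591): observed ΔN = -116.9 m, observed ΔE = -331.9 m.
Subtracting the expected shift leaves a residual of -116.9 − (-86.7) = -30.2 m north and -331.9 − (-347.8) = 15.9 m east.
Residual distance = √((-30.2)² + 15.9²) = 34.1 m.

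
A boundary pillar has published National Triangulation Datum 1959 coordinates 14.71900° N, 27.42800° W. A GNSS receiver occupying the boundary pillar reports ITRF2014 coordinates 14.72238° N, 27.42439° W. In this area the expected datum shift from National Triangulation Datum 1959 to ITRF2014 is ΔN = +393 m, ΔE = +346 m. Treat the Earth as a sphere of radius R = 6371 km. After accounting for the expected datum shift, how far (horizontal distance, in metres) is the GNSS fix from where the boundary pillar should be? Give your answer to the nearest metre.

Observed coordinate differences: Δφ = +0.00338°, Δλ = +0.00361°.
Converting to metres (1° lat = 111195 m, cos φ = 0.967184): observed ΔN = 375.8 m, observed ΔE = 388.2 m.
Subtracting the expected shift leaves a residual of 375.8 − (393) = -17.2 m north and 388.2 − (346) = 42.2 m east.
Residual distance = √((-17.2)² + 42.2²) = 45.6 m.

46 m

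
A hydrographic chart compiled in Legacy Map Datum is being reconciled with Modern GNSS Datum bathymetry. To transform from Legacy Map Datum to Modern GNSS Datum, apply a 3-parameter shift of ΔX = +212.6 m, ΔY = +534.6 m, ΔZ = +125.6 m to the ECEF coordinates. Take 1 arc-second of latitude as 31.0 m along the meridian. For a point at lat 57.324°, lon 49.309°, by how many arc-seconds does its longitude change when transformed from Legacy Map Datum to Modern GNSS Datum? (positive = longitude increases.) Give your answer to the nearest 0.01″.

Δλ = 11.19″

sin φ = 0.841737, cos φ = 0.539888, sin λ = 0.758237, cos λ = 0.651979.
East component: ΔE = −sin λ·ΔX + cos λ·ΔY = −(0.758237)(212.6) + (0.651979)(534.6) = 187.35 m.
1° of latitude spans 3600 × 31.00 = 111600 m; at latitude φ, 1° of longitude spans that × cos φ = 60251.5 m, so Δλ = 187.35 / 60251.5 × 3600 = 11.194″.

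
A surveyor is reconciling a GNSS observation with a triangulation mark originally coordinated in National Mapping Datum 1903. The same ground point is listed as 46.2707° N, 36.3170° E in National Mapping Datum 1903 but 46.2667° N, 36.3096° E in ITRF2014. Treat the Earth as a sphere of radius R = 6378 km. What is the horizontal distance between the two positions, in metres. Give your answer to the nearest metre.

723 m

Δφ = 46.2667° − 46.2707° = -0.0040°; Δλ = 36.3096° − 36.3170° = -0.0074°.
1° along a meridian = πR/180 = 111317 m.
ΔN = Δφ × 111317 = -445.3 m; ΔE = Δλ × 111317 × cos(46.2707°) = -0.0074 × 111317 × 0.691252 = -569.4 m.
Distance = √(ΔE² + ΔN²) = √((-569.4)² + (-445.3)²) = 722.8 m.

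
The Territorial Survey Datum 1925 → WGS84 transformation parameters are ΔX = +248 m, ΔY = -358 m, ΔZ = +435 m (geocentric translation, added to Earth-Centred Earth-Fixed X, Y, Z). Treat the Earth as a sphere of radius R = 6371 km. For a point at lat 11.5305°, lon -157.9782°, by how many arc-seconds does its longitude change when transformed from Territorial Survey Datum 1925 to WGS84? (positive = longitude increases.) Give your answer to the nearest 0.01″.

sin φ = 0.199890, cos φ = 0.979818, sin λ = -0.374959, cos λ = -0.927041.
East component: ΔE = −sin λ·ΔX + cos λ·ΔY = −(-0.374959)(248) + (-0.927041)(-358) = 424.87 m.
1° of latitude spans πR/180 = 111195 m; at latitude φ, 1° of longitude spans that × cos φ = 108950.8 m, so Δλ = 424.87 / 108950.8 × 3600 = 14.039″.

Δλ = 14.04″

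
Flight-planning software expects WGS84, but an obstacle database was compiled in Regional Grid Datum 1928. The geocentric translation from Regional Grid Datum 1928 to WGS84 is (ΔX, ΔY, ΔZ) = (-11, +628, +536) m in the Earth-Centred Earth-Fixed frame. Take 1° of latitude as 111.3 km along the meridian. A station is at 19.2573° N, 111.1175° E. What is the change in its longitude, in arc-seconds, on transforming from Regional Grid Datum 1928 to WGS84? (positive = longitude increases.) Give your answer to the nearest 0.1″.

Δλ = -7.4″

sin φ = 0.329811, cos φ = 0.944047, sin λ = 0.932844, cos λ = -0.360282.
East component: ΔE = −sin λ·ΔX + cos λ·ΔY = −(0.932844)(-11) + (-0.360282)(628) = -216.00 m.
1° of latitude spans 111300 m; at latitude φ, 1° of longitude spans that × cos φ = 105072.4 m, so Δλ = -216.00 / 105072.4 × 3600 = -7.400″.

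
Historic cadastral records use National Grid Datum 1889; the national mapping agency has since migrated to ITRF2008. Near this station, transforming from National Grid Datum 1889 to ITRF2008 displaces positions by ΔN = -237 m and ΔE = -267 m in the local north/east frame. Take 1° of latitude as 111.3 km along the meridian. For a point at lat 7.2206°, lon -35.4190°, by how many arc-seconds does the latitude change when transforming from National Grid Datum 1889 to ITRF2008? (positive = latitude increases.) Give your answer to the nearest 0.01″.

1° of latitude = 111.3 km, so Δφ = -237.0 / 111300 = -0.0021294° = -7.666″.

Δφ = -7.67″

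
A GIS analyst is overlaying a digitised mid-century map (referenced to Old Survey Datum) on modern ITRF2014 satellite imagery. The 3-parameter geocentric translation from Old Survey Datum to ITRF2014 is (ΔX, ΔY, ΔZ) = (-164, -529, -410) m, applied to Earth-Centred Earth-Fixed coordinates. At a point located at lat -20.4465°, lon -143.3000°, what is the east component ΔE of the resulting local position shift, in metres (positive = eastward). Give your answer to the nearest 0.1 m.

ΔE = 326.1 m

The local east axis at (φ, λ) is (−sin λ, cos λ, 0), so ΔE = −sin(-143.3000°)·(-164) + cos(-143.3000°)·(-529) = 326.13 m.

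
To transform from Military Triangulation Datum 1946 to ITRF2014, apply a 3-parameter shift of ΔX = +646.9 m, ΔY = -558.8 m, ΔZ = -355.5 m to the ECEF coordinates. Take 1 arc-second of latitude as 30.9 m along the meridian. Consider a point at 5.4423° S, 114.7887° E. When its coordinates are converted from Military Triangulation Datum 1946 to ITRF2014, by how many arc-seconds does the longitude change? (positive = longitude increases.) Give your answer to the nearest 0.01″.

sin φ = -0.094843, cos φ = 0.995492, sin λ = 0.907860, cos λ = -0.419273.
East component: ΔE = −sin λ·ΔX + cos λ·ΔY = −(0.907860)(646.9) + (-0.419273)(-558.8) = -353.00 m.
1° of latitude spans 3600 × 30.90 = 111240 m; at latitude φ, 1° of longitude spans that × cos φ = 110738.6 m, so Δλ = -353.00 / 110738.6 × 3600 = -11.476″.

Δλ = -11.48″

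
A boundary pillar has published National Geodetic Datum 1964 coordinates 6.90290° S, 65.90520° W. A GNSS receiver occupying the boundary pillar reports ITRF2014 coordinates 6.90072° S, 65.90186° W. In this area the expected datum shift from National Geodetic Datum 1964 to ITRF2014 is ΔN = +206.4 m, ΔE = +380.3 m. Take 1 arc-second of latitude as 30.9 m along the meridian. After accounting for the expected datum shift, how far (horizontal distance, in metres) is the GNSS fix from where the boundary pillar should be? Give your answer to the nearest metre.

Observed coordinate differences: Δφ = +0.00218°, Δλ = +0.00334°.
Converting to metres (1° lat = 111240 m, cos φ = 0.992751): observed ΔN = 242.5 m, observed ΔE = 368.8 m.
Subtracting the expected shift leaves a residual of 242.5 − (206.4) = 36.1 m north and 368.8 − (380.3) = -11.5 m east.
Residual distance = √(36.1² + (-11.5)²) = 37.9 m.

38 m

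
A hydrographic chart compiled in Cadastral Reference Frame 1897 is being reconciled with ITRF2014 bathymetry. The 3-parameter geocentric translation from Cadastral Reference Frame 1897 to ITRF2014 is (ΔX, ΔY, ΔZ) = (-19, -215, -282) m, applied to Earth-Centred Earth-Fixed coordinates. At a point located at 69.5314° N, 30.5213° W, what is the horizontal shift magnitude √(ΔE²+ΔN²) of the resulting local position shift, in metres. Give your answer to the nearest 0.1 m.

269.1 m

The local east axis at (φ, λ) is (−sin λ, cos λ, 0), so ΔE = −sin(-30.5213°)·(-19) + cos(-30.5213°)·(-215) = -194.86 m.
The local north axis is (−sin φ cos λ, −sin φ sin λ, cos φ), giving ΔN = 15.334 − 102.296 − 98.614 = -185.58 m.
Horizontal magnitude = √(ΔE² + ΔN²) = √((-194.86)² + (-185.58)²) = 269.09 m.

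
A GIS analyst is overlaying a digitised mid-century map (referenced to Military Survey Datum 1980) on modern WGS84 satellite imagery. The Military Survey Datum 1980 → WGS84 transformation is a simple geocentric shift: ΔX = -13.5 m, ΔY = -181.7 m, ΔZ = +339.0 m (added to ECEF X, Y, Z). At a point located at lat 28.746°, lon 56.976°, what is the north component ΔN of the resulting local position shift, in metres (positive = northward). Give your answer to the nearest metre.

At φ = 28.746°, λ = 56.976°: sin φ = 0.480928, cos φ = 0.876760, sin λ = 0.838442, cos λ = 0.544990.
ΔN = −sin φ cos λ·ΔX − sin φ sin λ·ΔY + cos φ·ΔZ = −(0.480928)(0.544990)(-13.5) − (0.480928)(0.838442)(-181.7) + (0.876760)(339.0) = 374.03 m.

ΔN = 374 m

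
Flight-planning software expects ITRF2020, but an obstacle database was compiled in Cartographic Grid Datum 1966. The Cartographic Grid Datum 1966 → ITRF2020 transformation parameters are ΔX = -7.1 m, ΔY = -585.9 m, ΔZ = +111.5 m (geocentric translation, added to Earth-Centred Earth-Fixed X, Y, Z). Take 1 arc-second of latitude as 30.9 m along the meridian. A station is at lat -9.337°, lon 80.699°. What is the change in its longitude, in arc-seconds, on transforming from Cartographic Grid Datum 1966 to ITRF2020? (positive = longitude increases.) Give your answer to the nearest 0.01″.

Δλ = -2.88″

sin φ = -0.162241, cos φ = 0.986751, sin λ = 0.986853, cos λ = 0.161621.
East component: ΔE = −sin λ·ΔX + cos λ·ΔY = −(0.986853)(-7.1) + (0.161621)(-585.9) = -87.69 m.
1° of latitude spans 3600 × 30.90 = 111240 m; at latitude φ, 1° of longitude spans that × cos φ = 109766.2 m, so Δλ = -87.69 / 109766.2 × 3600 = -2.876″.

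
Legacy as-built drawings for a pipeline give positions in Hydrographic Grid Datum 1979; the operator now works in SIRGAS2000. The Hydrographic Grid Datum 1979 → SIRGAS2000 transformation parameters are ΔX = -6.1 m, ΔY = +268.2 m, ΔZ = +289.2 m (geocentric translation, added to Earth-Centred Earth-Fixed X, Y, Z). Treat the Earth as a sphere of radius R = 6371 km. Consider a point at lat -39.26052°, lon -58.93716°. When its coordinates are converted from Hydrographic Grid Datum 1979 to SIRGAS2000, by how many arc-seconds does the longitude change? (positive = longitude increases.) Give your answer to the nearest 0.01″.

Δλ = 5.57″

sin φ = -0.632848, cos φ = 0.774276, sin λ = -0.856602, cos λ = 0.515978.
East component: ΔE = −sin λ·ΔX + cos λ·ΔY = −(-0.856602)(-6.1) + (0.515978)(268.2) = 133.16 m.
1° of latitude spans πR/180 = 111195 m; at latitude φ, 1° of longitude spans that × cos φ = 86095.6 m, so Δλ = 133.16 / 86095.6 × 3600 = 5.568″.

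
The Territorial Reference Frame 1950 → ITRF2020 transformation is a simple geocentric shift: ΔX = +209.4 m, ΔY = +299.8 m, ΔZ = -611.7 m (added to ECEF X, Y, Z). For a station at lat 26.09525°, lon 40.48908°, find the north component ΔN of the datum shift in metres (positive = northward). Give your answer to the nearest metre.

ΔN = -705 m

At φ = 26.09525°, λ = 40.48908°: sin φ = 0.439865, cos φ = 0.898064, sin λ = 0.649303, cos λ = 0.760530.
ΔN = −sin φ cos λ·ΔX − sin φ sin λ·ΔY + cos φ·ΔZ = −(0.439865)(0.760530)(209.4) − (0.439865)(0.649303)(299.8) + (0.898064)(-611.7) = -705.02 m.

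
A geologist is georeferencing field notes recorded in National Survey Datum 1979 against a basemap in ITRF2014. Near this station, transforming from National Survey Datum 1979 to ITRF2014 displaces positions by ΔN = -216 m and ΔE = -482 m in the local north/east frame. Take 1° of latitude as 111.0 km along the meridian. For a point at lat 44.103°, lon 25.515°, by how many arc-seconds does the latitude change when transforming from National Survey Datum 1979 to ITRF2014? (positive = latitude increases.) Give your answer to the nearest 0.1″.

1° of latitude = 111.0 km, so Δφ = -216.0 / 111000 = -0.0019459° = -7.005″.

Δφ = -7.0″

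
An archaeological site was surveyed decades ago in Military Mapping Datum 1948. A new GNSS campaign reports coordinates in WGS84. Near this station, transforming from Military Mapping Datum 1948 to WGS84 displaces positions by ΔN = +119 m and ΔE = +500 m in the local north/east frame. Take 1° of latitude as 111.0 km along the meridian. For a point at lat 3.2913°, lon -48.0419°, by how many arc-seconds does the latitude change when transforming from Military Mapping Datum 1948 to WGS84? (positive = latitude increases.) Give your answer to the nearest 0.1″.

1° of latitude = 111.0 km, so Δφ = 119.0 / 111000 = 0.0010721° = 3.859″.

Δφ = 3.9″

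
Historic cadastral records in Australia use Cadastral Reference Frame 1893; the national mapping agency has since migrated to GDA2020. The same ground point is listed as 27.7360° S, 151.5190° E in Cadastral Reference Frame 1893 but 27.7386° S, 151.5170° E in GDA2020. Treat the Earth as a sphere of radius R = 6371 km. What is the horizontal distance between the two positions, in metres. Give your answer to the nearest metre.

350 m

Δφ = -27.7386° − -27.7360° = -0.0026°; Δλ = 151.5170° − 151.5190° = -0.0020°.
1° along a meridian = πR/180 = 111195 m.
ΔN = Δφ × 111195 = -289.1 m; ΔE = Δλ × 111195 × cos(-27.7360°) = -0.0020 × 111195 × 0.885101 = -196.8 m.
Distance = √(ΔE² + ΔN²) = √((-196.8)² + (-289.1)²) = 349.8 m.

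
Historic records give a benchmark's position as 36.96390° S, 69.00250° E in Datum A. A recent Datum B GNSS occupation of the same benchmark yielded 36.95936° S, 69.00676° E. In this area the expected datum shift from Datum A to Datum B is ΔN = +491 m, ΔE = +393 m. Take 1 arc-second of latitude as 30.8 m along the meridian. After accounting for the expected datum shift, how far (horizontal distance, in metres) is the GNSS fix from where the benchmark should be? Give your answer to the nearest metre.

Observed coordinate differences: Δφ = +0.00454°, Δλ = +0.00426°.
Converting to metres (1° lat = 110880 m, cos φ = 0.799015): observed ΔN = 503.4 m, observed ΔE = 377.4 m.
Subtracting the expected shift leaves a residual of 503.4 − (491) = 12.4 m north and 377.4 − (393) = -15.6 m east.
Residual distance = √(12.4² + (-15.6)²) = 19.9 m.

20 m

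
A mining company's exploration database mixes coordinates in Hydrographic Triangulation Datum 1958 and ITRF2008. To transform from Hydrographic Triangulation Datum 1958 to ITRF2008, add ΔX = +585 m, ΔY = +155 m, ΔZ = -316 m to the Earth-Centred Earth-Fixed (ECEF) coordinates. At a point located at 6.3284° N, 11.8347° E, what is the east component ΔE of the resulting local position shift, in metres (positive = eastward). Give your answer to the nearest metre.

ΔE = 32 m

At φ = 6.3284°, λ = 11.8347°: sin φ = 0.110227, cos φ = 0.993906, sin λ = 0.205089, cos λ = 0.978743.
ΔE = −sin λ·ΔX + cos λ·ΔY = −(0.205089)·(585) + (0.978743)·(155) = 31.73 m.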